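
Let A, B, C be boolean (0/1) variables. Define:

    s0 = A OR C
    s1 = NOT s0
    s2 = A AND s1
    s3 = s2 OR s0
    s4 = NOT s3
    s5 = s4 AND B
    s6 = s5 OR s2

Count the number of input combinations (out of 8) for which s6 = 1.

1

s6 = s5 OR s2 must be 1, so at least one of s5, s2 is 1.
Enumerating the 8 input combinations, 1 give s6 = 1 and 7 give s6 = 0.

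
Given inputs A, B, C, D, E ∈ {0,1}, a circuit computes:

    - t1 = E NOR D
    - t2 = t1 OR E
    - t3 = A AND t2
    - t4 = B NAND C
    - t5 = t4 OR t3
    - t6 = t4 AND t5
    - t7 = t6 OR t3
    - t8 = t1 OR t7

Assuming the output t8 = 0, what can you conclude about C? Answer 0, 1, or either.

t8 = t1 OR t7 must be 0, so both t1 = 0 and t7 = 0.
t1 = E NOR D must be 0, so at least one of E, D is 1.
Every assignment with t8 = 0 has C = 1; there are 4 such assignment(s).
  A=0, B=1, C=1, D=0, E=1
  A=0, B=1, C=1, D=1, E=0
  A=0, B=1, C=1, D=1, E=1
  A=1, B=1, C=1, D=1, E=0

1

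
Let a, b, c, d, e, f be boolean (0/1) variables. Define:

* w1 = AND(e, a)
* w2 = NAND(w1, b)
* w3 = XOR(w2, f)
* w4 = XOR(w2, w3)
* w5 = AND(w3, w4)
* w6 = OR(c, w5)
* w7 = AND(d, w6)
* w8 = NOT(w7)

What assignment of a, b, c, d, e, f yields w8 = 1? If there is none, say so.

w8 = NOT(w7) must be 1, so w7 = 0.
w7 = AND(d, w6) must be 0, so at least one of d, w6 is 0.
Check with a=0, b=0, c=0, d=0, e=0, f=0:
w1 = AND(e, a) = AND(0, 0) = 0
w2 = NAND(w1, b) = NAND(0, 0) = 1
w3 = XOR(w2, f) = XOR(1, 0) = 1
w4 = XOR(w2, w3) = XOR(1, 1) = 0
w5 = AND(w3, w4) = AND(1, 0) = 0
w6 = OR(c, w5) = OR(0, 0) = 0
w7 = AND(d, w6) = AND(0, 0) = 0
w8 = NOT(w7) = NOT 0 = 1
So w8 = 1 as required.

a=0, b=0, c=0, d=0, e=0, f=0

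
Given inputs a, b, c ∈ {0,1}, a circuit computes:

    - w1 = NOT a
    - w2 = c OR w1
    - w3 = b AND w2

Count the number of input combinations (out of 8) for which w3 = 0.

5

w3 = b AND w2 must be 0, so at least one of b, w2 is 0.
Satisfying assignments:
  a=0, b=0, c=0
  a=0, b=0, c=1
  a=1, b=0, c=0
  a=1, b=0, c=1
  a=1, b=1, c=0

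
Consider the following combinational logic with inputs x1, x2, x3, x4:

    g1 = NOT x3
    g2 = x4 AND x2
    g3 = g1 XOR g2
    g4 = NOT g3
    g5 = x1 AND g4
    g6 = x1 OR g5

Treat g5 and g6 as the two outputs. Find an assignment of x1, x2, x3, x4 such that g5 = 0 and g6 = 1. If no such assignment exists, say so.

Check with x1=1, x2=1, x3=0, x4=0:
g1 = NOT x3 = NOT 0 = 1
g2 = x4 AND x2 = 0 AND 1 = 0
g3 = g1 XOR g2 = 1 XOR 0 = 1
g4 = NOT g3 = NOT 1 = 0
g5 = x1 AND g4 = 1 AND 0 = 0
g6 = x1 OR g5 = 1 OR 0 = 1
So g5 = 0 and g6 = 1.

x1=1, x2=1, x3=0, x4=0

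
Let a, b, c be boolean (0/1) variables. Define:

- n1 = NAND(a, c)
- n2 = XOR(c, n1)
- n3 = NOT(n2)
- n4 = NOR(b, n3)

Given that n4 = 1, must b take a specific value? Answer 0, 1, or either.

n4 = NOR(b, n3) must be 1, so both b = 0 and n3 = 0.
n3 = NOT(n2) must be 0, so n2 = 1.
Every assignment with n4 = 1 has b = 0; there are 3 such assignment(s).
  a=0, b=0, c=0
  a=1, b=0, c=0
  a=1, b=0, c=1

0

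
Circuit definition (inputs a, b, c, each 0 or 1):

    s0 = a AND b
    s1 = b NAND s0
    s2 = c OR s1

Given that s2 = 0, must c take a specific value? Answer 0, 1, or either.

s2 = c OR s1 must be 0, so both c = 0 and s1 = 0.
s1 = b NAND s0 must be 0, so both b = 1 and s0 = 1.
s0 = a AND b must be 1, so both a = 1 and b = 1.
Every assignment with s2 = 0 has c = 0; there are 1 such assignment(s).
  a=1, b=1, c=0

0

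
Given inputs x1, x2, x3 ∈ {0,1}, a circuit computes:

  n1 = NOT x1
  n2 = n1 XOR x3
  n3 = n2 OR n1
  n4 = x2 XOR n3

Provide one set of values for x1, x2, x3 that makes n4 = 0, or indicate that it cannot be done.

Check with x1=0, x2=1, x3=1:
n1 = NOT x1 = NOT 0 = 1
n2 = n1 XOR x3 = 1 XOR 1 = 0
n3 = n2 OR n1 = 0 OR 1 = 1
n4 = x2 XOR n3 = 1 XOR 1 = 0
So n4 = 0 as required.

x1=0, x2=1, x3=1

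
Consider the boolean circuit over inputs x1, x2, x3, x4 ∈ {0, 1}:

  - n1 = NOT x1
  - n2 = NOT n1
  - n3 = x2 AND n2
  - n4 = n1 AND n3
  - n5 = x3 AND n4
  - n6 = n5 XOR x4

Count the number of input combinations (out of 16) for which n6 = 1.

n6 = n5 XOR x4 must be 1, so n5 and x4 differ.
Enumerating the 16 input combinations, 8 give n6 = 1 and 8 give n6 = 0.

8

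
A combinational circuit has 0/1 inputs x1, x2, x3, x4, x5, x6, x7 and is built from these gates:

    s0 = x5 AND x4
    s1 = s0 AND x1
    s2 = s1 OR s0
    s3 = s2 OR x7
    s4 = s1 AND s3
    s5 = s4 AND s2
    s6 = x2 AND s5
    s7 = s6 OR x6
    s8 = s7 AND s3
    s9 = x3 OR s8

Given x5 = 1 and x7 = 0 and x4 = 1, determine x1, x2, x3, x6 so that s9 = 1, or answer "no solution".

s9 = x3 OR s8 must be 1, so at least one of x3, s8 is 1.
Check with x5 = 1 and x7 = 0 and x4 = 1 and x1=0, x2=0, x3=0, x6=1:
s0 = x5 AND x4 = 1 AND 1 = 1
s1 = s0 AND x1 = 1 AND 0 = 0
s2 = s1 OR s0 = 0 OR 1 = 1
s3 = s2 OR x7 = 1 OR 0 = 1
s4 = s1 AND s3 = 0 AND 1 = 0
s5 = s4 AND s2 = 0 AND 1 = 0
s6 = x2 AND s5 = 0 AND 0 = 0
s7 = s6 OR x6 = 0 OR 1 = 1
s8 = s7 AND s3 = 1 AND 1 = 1
s9 = x3 OR s8 = 0 OR 1 = 1
So s9 = 1.

x1=0 x2=0 x3=0 x6=1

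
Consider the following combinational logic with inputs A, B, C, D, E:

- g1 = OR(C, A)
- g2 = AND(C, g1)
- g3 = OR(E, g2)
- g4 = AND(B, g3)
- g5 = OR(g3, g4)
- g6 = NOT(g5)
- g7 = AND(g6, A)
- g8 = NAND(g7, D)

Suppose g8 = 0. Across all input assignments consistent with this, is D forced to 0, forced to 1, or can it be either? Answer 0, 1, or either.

1

g8 = NAND(g7, D) must be 0, so both g7 = 1 and D = 1.
g7 = AND(g6, A) must be 1, so both g6 = 1 and A = 1.
g6 = NOT(g5) must be 1, so g5 = 0.
Every assignment with g8 = 0 has D = 1; there are 2 such assignment(s).
  A=1, B=0, C=0, D=1, E=0
  A=1, B=1, C=0, D=1, E=0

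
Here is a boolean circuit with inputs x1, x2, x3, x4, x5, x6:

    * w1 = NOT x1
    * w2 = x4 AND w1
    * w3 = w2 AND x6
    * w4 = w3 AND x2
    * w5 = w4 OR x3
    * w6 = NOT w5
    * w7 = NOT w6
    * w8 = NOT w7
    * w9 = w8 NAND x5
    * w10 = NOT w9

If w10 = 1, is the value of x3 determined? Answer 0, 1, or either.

w10 = NOT w9 must be 1, so w9 = 0.
Every assignment with w10 = 1 has x3 = 0; there are 15 such assignment(s).

0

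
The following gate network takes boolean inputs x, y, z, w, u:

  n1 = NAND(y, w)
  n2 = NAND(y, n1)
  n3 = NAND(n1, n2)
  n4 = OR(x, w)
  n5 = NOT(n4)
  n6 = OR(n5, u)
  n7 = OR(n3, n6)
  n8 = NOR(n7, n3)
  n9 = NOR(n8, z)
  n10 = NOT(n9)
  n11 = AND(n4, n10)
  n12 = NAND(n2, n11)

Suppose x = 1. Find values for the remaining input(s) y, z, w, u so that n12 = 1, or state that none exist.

Check with x = 1 and y=1, z=1, w=0, u=1:
n1 = NAND(y, w) = NAND(1, 0) = 1
n2 = NAND(y, n1) = NAND(1, 1) = 0
n3 = NAND(n1, n2) = NAND(1, 0) = 1
n4 = OR(x, w) = OR(1, 0) = 1
n5 = NOT(n4) = NOT 1 = 0
n6 = OR(n5, u) = OR(0, 1) = 1
n7 = OR(n3, n6) = OR(1, 1) = 1
n8 = NOR(n7, n3) = NOR(1, 1) = 0
n9 = NOR(n8, z) = NOR(0, 1) = 0
n10 = NOT(n9) = NOT 0 = 1
n11 = AND(n4, n10) = AND(1, 1) = 1
n12 = NAND(n2, n11) = NAND(0, 1) = 1
So n12 = 1.

y=1 z=1 w=0 u=1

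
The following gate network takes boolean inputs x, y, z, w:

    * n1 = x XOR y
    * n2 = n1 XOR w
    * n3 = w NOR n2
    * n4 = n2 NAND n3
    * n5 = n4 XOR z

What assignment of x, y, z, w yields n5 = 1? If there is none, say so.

Check with x=1, y=1, z=0, w=0:
n1 = x XOR y = 1 XOR 1 = 0
n2 = n1 XOR w = 0 XOR 0 = 0
n3 = w NOR n2 = 0 NOR 0 = 1
n4 = n2 NAND n3 = 0 NAND 1 = 1
n5 = n4 XOR z = 1 XOR 0 = 1
So n5 = 1 as required.

x=1, y=1, z=0, w=0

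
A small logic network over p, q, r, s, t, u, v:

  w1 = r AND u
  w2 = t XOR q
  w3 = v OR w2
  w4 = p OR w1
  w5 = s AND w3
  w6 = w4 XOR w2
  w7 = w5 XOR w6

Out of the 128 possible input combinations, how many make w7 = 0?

60

w7 = w5 XOR w6 must be 0, so w5 and w6 are equal.
Enumerating the 128 input combinations, 60 give w7 = 0 and 68 give w7 = 1.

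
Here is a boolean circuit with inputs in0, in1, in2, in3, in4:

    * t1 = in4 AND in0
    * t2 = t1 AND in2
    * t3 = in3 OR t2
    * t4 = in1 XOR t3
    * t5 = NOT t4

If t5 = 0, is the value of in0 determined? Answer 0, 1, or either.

either

Both values of in0 occur among assignments with t5 = 0:
  in0=0: in0=0, in1=0, in2=0, in3=1, in4=0
  in0=1: in0=1, in1=0, in2=0, in3=1, in4=0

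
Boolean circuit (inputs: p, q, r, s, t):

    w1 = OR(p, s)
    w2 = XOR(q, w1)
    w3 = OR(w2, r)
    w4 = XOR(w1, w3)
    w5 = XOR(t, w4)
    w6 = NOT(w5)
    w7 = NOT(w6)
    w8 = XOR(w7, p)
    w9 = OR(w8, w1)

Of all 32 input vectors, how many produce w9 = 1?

w9 = OR(w8, w1) must be 1, so at least one of w8, w1 is 1.
Enumerating the 32 input combinations, 28 give w9 = 1 and 4 give w9 = 0.

28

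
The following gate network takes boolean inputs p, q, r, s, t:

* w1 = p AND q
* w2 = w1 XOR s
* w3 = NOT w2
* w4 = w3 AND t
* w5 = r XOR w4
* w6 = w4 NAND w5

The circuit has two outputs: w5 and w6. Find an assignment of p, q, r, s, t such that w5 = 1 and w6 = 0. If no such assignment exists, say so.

p=1, q=1, r=0, s=1, t=1

Check with p=1, q=1, r=0, s=1, t=1:
w1 = p AND q = 1 AND 1 = 1
w2 = w1 XOR s = 1 XOR 1 = 0
w3 = NOT w2 = NOT 0 = 1
w4 = w3 AND t = 1 AND 1 = 1
w5 = r XOR w4 = 0 XOR 1 = 1
w6 = w4 NAND w5 = 1 NAND 1 = 0
So w5 = 1 and w6 = 0.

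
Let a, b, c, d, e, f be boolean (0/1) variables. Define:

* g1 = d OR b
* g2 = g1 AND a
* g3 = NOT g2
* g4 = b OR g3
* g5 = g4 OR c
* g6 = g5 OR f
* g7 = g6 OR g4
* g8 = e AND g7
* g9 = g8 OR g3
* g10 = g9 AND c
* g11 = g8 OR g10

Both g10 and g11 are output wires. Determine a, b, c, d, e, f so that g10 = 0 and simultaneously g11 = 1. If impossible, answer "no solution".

a=1, b=1, c=0, d=1, e=1, f=0

Check with a=1, b=1, c=0, d=1, e=1, f=0:
g1 = d OR b = 1 OR 1 = 1
g2 = g1 AND a = 1 AND 1 = 1
g3 = NOT g2 = NOT 1 = 0
g4 = b OR g3 = 1 OR 0 = 1
g5 = g4 OR c = 1 OR 0 = 1
g6 = g5 OR f = 1 OR 0 = 1
g7 = g6 OR g4 = 1 OR 1 = 1
g8 = e AND g7 = 1 AND 1 = 1
g9 = g8 OR g3 = 1 OR 0 = 1
g10 = g9 AND c = 1 AND 0 = 0
g11 = g8 OR g10 = 1 OR 0 = 1
So g10 = 0 and g11 = 1.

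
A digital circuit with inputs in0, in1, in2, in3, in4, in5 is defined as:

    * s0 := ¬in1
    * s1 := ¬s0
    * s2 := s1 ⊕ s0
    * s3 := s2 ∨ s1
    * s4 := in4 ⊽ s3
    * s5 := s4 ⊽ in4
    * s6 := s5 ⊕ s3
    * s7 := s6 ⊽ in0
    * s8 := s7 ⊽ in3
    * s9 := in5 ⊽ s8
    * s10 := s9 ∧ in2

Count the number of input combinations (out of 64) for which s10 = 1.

s10 = s9 ∧ in2 must be 1, so both s9 = 1 and in2 = 1.
s9 = in5 ⊽ s8 must be 1, so both in5 = 0 and s8 = 0.
s8 = s7 ⊽ in3 must be 0, so at least one of s7, in3 is 1.
Enumerating the 64 input combinations, 10 give s10 = 1 and 54 give s10 = 0.

10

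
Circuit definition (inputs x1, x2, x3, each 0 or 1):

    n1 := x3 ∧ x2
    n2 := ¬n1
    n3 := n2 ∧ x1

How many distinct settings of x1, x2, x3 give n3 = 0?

n3 = n2 ∧ x1 must be 0, so at least one of n2, x1 is 0.
Satisfying assignments:
  x1=0, x2=0, x3=0
  x1=0, x2=0, x3=1
  x1=0, x2=1, x3=0
  x1=0, x2=1, x3=1
  x1=1, x2=1, x3=1

5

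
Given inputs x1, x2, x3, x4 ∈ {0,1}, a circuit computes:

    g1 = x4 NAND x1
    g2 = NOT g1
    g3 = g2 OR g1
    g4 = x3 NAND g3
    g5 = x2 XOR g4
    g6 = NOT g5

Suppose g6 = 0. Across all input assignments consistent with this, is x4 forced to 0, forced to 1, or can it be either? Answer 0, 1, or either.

either

Both values of x4 occur among assignments with g6 = 0:
  x4=0: x1=0, x2=0, x3=0, x4=0
  x4=1: x1=0, x2=0, x3=0, x4=1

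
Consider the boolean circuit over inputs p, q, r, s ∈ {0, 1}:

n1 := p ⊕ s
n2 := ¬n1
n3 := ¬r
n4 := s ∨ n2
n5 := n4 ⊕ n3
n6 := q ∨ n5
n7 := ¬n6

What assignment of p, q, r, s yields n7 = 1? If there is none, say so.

n7 = ¬n6 must be 1, so n6 = 0.
Check with p=0, q=0, r=0, s=0:
n1 = p ⊕ s = 0 ⊕ 0 = 0
n2 = ¬n1 = ¬0 = 1
n3 = ¬r = ¬0 = 1
n4 = s ∨ n2 = 0 ∨ 1 = 1
n5 = n4 ⊕ n3 = 1 ⊕ 1 = 0
n6 = q ∨ n5 = 0 ∨ 0 = 0
n7 = ¬n6 = ¬0 = 1
So n7 = 1 as required.

p=0, q=0, r=0, s=0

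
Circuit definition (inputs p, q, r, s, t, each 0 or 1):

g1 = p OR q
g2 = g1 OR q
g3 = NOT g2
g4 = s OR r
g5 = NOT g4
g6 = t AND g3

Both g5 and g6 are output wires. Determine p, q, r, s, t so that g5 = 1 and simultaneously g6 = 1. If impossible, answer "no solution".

p=0 q=0 r=0 s=0 t=1

Check with p=0 q=0 r=0 s=0 t=1:
g1 = p OR q = 0 OR 0 = 0
g2 = g1 OR q = 0 OR 0 = 0
g3 = NOT g2 = NOT 0 = 1
g4 = s OR r = 0 OR 0 = 0
g5 = NOT g4 = NOT 0 = 1
g6 = t AND g3 = 1 AND 1 = 1
So g5 = 1 and g6 = 1.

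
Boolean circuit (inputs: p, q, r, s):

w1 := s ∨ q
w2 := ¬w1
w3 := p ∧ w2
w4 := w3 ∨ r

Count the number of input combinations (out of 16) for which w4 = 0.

w4 = w3 ∨ r must be 0, so both w3 = 0 and r = 0.
w3 = p ∧ w2 must be 0, so at least one of p, w2 is 0.
Enumerating the 16 input combinations, 7 give w4 = 0 and 9 give w4 = 1.

7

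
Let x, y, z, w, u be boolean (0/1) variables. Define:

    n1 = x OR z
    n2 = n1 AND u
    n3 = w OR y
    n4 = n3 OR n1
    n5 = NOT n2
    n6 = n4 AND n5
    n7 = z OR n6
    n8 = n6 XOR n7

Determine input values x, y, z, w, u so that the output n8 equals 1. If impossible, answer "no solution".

Check with x=1, y=1, z=1, w=0, u=1:
n1 = x OR z = 1 OR 1 = 1
n2 = n1 AND u = 1 AND 1 = 1
n3 = w OR y = 0 OR 1 = 1
n4 = n3 OR n1 = 1 OR 1 = 1
n5 = NOT n2 = NOT 1 = 0
n6 = n4 AND n5 = 1 AND 0 = 0
n7 = z OR n6 = 1 OR 0 = 1
n8 = n6 XOR n7 = 0 XOR 1 = 1
So n8 = 1 as required.

x=1, y=1, z=1, w=0, u=1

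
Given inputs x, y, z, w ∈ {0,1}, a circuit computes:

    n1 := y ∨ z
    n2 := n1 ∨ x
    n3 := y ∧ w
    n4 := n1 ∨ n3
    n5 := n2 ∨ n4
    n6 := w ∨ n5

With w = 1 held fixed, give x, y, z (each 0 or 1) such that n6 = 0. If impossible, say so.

no solution exists

With w = 1 fixed, none of the 8 settings of x, y, z give n6 = 0.
For example, with x=0, y=1, z=0:
n1 = y ∨ z = 1 ∨ 0 = 1
n2 = n1 ∨ x = 1 ∨ 0 = 1
n3 = y ∧ w = 1 ∧ 1 = 1
n4 = n1 ∨ n3 = 1 ∨ 1 = 1
n5 = n2 ∨ n4 = 1 ∨ 1 = 1
n6 = w ∨ n5 = 1 ∨ 1 = 1
giving n6 = 1 ≠ 0.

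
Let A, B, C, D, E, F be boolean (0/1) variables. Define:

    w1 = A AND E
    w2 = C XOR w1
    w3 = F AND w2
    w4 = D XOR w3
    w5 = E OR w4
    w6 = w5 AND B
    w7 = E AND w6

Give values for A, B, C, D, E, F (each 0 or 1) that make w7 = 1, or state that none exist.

w7 = E AND w6 must be 1, so both E = 1 and w6 = 1.
Check with A=1 B=1 C=1 D=0 E=1 F=1:
w1 = A AND E = 1 AND 1 = 1
w2 = C XOR w1 = 1 XOR 1 = 0
w3 = F AND w2 = 1 AND 0 = 0
w4 = D XOR w3 = 0 XOR 0 = 0
w5 = E OR w4 = 1 OR 0 = 1
w6 = w5 AND B = 1 AND 1 = 1
w7 = E AND w6 = 1 AND 1 = 1
So w7 = 1 as required.

A=1 B=1 C=1 D=0 E=1 F=1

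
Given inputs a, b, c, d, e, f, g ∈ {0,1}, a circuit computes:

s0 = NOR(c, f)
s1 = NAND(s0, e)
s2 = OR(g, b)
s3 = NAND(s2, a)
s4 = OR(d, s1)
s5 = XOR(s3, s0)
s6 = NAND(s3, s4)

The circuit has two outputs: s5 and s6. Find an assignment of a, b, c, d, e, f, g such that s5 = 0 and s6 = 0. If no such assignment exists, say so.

Check with a=0, b=1, c=0, d=0, e=0, f=0, g=0:
s0 = NOR(c, f) = NOR(0, 0) = 1
s1 = NAND(s0, e) = NAND(1, 0) = 1
s2 = OR(g, b) = OR(0, 1) = 1
s3 = NAND(s2, a) = NAND(1, 0) = 1
s4 = OR(d, s1) = OR(0, 1) = 1
s5 = XOR(s3, s0) = XOR(1, 1) = 0
s6 = NAND(s3, s4) = NAND(1, 1) = 0
So s5 = 0 and s6 = 0.

a=0, b=1, c=0, d=0, e=0, f=0, g=0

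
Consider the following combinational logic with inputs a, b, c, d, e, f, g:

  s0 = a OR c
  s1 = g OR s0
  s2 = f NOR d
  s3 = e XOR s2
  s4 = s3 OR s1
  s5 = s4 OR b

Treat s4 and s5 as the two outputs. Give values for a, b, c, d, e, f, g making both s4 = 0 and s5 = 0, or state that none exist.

Check with a=0 b=0 c=0 d=0 e=0 f=1 g=0:
s0 = a OR c = 0 OR 0 = 0
s1 = g OR s0 = 0 OR 0 = 0
s2 = f NOR d = 1 NOR 0 = 0
s3 = e XOR s2 = 0 XOR 0 = 0
s4 = s3 OR s1 = 0 OR 0 = 0
s5 = s4 OR b = 0 OR 0 = 0
So s4 = 0 and s5 = 0.

a=0 b=0 c=0 d=0 e=0 f=1 g=0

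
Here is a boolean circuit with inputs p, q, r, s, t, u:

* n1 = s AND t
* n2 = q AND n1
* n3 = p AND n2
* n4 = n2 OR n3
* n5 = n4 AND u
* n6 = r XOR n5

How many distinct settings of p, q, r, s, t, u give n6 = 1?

32

n6 = r XOR n5 must be 1, so r and n5 differ.
Enumerating the 64 input combinations, 32 give n6 = 1 and 32 give n6 = 0.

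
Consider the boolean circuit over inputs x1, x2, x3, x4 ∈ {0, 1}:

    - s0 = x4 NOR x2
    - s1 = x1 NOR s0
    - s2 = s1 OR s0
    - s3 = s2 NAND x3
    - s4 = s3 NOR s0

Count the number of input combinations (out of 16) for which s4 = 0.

s4 = s3 NOR s0 must be 0, so at least one of s3, s0 is 1.
Enumerating the 16 input combinations, 13 give s4 = 0 and 3 give s4 = 1.

13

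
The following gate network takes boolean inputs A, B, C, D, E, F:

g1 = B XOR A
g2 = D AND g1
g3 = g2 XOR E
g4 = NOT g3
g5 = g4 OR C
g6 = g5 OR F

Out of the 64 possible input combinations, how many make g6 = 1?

g6 = g5 OR F must be 1, so at least one of g5, F is 1.
Enumerating the 64 input combinations, 56 give g6 = 1 and 8 give g6 = 0.

56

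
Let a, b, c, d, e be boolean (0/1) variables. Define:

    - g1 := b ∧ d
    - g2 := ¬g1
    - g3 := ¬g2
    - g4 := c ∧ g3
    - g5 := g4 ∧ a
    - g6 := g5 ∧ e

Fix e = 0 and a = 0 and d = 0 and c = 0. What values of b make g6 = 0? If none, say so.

b=0

g6 = g5 ∧ e must be 0, so at least one of g5, e is 0.
Check with e = 0 and a = 0 and d = 0 and c = 0 and b=0:
g1 = b ∧ d = 0 ∧ 0 = 0
g2 = ¬g1 = ¬0 = 1
g3 = ¬g2 = ¬1 = 0
g4 = c ∧ g3 = 0 ∧ 0 = 0
g5 = g4 ∧ a = 0 ∧ 0 = 0
g6 = g5 ∧ e = 0 ∧ 0 = 0
So g6 = 0.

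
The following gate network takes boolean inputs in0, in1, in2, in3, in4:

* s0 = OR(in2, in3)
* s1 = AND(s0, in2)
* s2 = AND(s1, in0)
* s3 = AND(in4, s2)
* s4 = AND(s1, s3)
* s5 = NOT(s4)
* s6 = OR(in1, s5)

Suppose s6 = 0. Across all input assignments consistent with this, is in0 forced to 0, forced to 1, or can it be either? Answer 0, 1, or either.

1

s6 = OR(in1, s5) must be 0, so both in1 = 0 and s5 = 0.
s5 = NOT(s4) must be 0, so s4 = 1.
Every assignment with s6 = 0 has in0 = 1; there are 2 such assignment(s).
  in0=1, in1=0, in2=1, in3=0, in4=1
  in0=1, in1=0, in2=1, in3=1, in4=1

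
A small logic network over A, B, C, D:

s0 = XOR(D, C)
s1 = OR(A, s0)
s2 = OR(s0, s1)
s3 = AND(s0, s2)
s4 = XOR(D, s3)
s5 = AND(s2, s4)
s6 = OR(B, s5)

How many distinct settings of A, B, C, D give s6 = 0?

s6 = OR(B, s5) must be 0, so both B = 0 and s5 = 0.
s5 = AND(s2, s4) must be 0, so at least one of s2, s4 is 0.
Enumerating the 16 input combinations, 5 give s6 = 0 and 11 give s6 = 1.

5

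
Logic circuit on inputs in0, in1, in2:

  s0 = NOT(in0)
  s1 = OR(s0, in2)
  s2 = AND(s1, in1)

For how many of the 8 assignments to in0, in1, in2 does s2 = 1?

s2 = AND(s1, in1) must be 1, so both s1 = 1 and in1 = 1.
Satisfying assignments:
  in0=0, in1=1, in2=0
  in0=0, in1=1, in2=1
  in0=1, in1=1, in2=1

3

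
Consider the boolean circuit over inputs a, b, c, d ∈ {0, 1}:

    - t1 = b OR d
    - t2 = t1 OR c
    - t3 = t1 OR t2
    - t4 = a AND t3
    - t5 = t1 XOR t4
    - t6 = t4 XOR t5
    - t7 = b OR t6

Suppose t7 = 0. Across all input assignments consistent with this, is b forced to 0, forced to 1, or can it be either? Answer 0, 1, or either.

0

t7 = b OR t6 must be 0, so both b = 0 and t6 = 0.
t6 = t4 XOR t5 must be 0, so t4 and t5 are equal.
Every assignment with t7 = 0 has b = 0; there are 4 such assignment(s).
  a=0, b=0, c=0, d=0
  a=0, b=0, c=1, d=0
  a=1, b=0, c=0, d=0
  a=1, b=0, c=1, d=0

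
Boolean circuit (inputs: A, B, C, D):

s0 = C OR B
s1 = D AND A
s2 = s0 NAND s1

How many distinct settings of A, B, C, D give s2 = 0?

3

s2 = s0 NAND s1 must be 0, so both s0 = 1 and s1 = 1.
Satisfying assignments:
  A=1, B=0, C=1, D=1
  A=1, B=1, C=0, D=1
  A=1, B=1, C=1, D=1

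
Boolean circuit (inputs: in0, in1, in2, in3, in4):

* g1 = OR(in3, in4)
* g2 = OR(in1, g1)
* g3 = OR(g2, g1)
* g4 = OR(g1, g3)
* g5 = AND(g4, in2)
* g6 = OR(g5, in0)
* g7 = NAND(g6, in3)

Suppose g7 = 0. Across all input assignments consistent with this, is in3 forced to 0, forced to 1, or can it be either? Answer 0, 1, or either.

1

g7 = NAND(g6, in3) must be 0, so both g6 = 1 and in3 = 1.
g6 = OR(g5, in0) must be 1, so at least one of g5, in0 is 1.
Every assignment with g7 = 0 has in3 = 1; there are 12 such assignment(s).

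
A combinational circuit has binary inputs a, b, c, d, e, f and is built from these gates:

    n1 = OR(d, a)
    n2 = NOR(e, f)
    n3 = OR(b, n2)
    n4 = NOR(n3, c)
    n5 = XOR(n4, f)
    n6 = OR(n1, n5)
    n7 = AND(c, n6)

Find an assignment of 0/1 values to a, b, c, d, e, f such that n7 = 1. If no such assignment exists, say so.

n7 = AND(c, n6) must be 1, so both c = 1 and n6 = 1.
n6 = OR(n1, n5) must be 1, so at least one of n1, n5 is 1.
Check with a=1 b=1 c=1 d=1 e=1 f=1:
n1 = OR(d, a) = OR(1, 1) = 1
n2 = NOR(e, f) = NOR(1, 1) = 0
n3 = OR(b, n2) = OR(1, 0) = 1
n4 = NOR(n3, c) = NOR(1, 1) = 0
n5 = XOR(n4, f) = XOR(0, 1) = 1
n6 = OR(n1, n5) = OR(1, 1) = 1
n7 = AND(c, n6) = AND(1, 1) = 1
So n7 = 1 as required.

a=1 b=1 c=1 d=1 e=1 f=1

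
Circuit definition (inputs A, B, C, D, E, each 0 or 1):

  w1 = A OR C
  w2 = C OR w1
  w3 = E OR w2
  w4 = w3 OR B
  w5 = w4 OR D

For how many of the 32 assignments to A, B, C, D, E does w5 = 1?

31

w5 = w4 OR D must be 1, so at least one of w4, D is 1.
Enumerating the 32 input combinations, 31 give w5 = 1 and 1 give w5 = 0.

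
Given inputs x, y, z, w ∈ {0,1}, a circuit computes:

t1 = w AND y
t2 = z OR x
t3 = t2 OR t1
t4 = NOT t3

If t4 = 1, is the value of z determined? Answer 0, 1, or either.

0

t4 = NOT t3 must be 1, so t3 = 0.
t3 = t2 OR t1 must be 0, so both t2 = 0 and t1 = 0.
t2 = z OR x must be 0, so both z = 0 and x = 0.
Every assignment with t4 = 1 has z = 0; there are 3 such assignment(s).
  x=0, y=0, z=0, w=0
  x=0, y=0, z=0, w=1
  x=0, y=1, z=0, w=0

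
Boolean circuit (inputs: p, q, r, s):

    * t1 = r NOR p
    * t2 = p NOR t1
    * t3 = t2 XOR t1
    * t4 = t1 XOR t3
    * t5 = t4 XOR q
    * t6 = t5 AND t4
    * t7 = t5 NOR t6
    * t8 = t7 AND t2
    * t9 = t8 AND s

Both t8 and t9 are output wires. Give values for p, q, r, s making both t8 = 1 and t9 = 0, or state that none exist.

Check with p=0, q=1, r=1, s=0:
t1 = r NOR p = 1 NOR 0 = 0
t2 = p NOR t1 = 0 NOR 0 = 1
t3 = t2 XOR t1 = 1 XOR 0 = 1
t4 = t1 XOR t3 = 0 XOR 1 = 1
t5 = t4 XOR q = 1 XOR 1 = 0
t6 = t5 AND t4 = 0 AND 1 = 0
t7 = t5 NOR t6 = 0 NOR 0 = 1
t8 = t7 AND t2 = 1 AND 1 = 1
t9 = t8 AND s = 1 AND 0 = 0
So t8 = 1 and t9 = 0.

p=0, q=1, r=1, s=0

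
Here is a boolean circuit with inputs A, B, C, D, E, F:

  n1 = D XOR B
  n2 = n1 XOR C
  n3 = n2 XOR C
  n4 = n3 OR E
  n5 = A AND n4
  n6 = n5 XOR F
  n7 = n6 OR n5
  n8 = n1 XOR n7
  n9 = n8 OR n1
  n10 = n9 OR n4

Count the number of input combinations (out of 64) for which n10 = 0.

8

n10 = n9 OR n4 must be 0, so both n9 = 0 and n4 = 0.
Enumerating the 64 input combinations, 8 give n10 = 0 and 56 give n10 = 1.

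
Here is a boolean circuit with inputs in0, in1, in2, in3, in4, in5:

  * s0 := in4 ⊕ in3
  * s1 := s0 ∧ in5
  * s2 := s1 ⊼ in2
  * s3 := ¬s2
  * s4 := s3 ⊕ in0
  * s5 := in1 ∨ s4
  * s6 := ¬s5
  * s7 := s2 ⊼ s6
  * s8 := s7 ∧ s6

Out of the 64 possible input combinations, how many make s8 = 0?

s8 = s7 ∧ s6 must be 0, so at least one of s7, s6 is 0.
Enumerating the 64 input combinations, 62 give s8 = 0 and 2 give s8 = 1.

62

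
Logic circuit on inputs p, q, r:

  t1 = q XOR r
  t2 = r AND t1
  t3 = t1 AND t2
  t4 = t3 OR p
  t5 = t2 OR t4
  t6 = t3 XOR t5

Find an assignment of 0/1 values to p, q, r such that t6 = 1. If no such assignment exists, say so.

p=1 q=0 r=0

t6 = t3 XOR t5 must be 1, so t3 and t5 differ.
Check with p=1 q=0 r=0:
t1 = q XOR r = 0 XOR 0 = 0
t2 = r AND t1 = 0 AND 0 = 0
t3 = t1 AND t2 = 0 AND 0 = 0
t4 = t3 OR p = 0 OR 1 = 1
t5 = t2 OR t4 = 0 OR 1 = 1
t6 = t3 XOR t5 = 0 XOR 1 = 1
So t6 = 1 as required.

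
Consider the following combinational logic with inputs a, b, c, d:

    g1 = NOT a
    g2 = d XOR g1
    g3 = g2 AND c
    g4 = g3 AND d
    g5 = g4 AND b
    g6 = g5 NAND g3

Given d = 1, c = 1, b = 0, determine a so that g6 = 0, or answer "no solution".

With d = 1, c = 1, b = 0 fixed, none of the 2 settings of a give g6 = 0.
For example, with a=0:
g1 = NOT a = NOT 0 = 1
g2 = d XOR g1 = 1 XOR 1 = 0
g3 = g2 AND c = 0 AND 1 = 0
g4 = g3 AND d = 0 AND 1 = 0
g5 = g4 AND b = 0 AND 0 = 0
g6 = g5 NAND g3 = 0 NAND 0 = 1
giving g6 = 1 ≠ 0.

no solution exists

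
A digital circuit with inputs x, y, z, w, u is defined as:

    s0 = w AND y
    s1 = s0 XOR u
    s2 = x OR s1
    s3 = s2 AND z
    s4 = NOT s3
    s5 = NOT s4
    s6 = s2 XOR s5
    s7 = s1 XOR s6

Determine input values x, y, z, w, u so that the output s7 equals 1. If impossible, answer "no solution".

Check with x=1, y=0, z=1, w=1, u=1:
s0 = w AND y = 1 AND 0 = 0
s1 = s0 XOR u = 0 XOR 1 = 1
s2 = x OR s1 = 1 OR 1 = 1
s3 = s2 AND z = 1 AND 1 = 1
s4 = NOT s3 = NOT 1 = 0
s5 = NOT s4 = NOT 0 = 1
s6 = s2 XOR s5 = 1 XOR 1 = 0
s7 = s1 XOR s6 = 1 XOR 0 = 1
So s7 = 1 as required.

x=1, y=0, z=1, w=1, u=1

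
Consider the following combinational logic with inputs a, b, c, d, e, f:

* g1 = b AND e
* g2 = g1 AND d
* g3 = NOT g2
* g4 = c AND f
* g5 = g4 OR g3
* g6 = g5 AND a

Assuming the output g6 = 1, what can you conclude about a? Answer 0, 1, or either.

1

g6 = g5 AND a must be 1, so both g5 = 1 and a = 1.
Every assignment with g6 = 1 has a = 1; there are 29 such assignment(s).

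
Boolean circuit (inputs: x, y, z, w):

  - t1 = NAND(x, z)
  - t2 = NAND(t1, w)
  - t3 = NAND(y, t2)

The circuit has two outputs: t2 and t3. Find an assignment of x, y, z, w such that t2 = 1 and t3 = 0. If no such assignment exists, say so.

Check with x=1 y=1 z=1 w=1:
t1 = NAND(x, z) = NAND(1, 1) = 0
t2 = NAND(t1, w) = NAND(0, 1) = 1
t3 = NAND(y, t2) = NAND(1, 1) = 0
So t2 = 1 and t3 = 0.

x=1 y=1 z=1 w=1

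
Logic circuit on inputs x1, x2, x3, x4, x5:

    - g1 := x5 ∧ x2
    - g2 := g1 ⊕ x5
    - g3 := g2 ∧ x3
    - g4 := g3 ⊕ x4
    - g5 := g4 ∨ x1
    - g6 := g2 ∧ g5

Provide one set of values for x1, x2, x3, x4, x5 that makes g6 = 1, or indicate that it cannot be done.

g6 = g2 ∧ g5 must be 1, so both g2 = 1 and g5 = 1.
g2 = g1 ⊕ x5 must be 1, so g1 and x5 differ.
Check with x1=1, x2=0, x3=1, x4=1, x5=1:
g1 = x5 ∧ x2 = 1 ∧ 0 = 0
g2 = g1 ⊕ x5 = 0 ⊕ 1 = 1
g3 = g2 ∧ x3 = 1 ∧ 1 = 1
g4 = g3 ⊕ x4 = 1 ⊕ 1 = 0
g5 = g4 ∨ x1 = 0 ∨ 1 = 1
g6 = g2 ∧ g5 = 1 ∧ 1 = 1
So g6 = 1 as required.

x1=1, x2=0, x3=1, x4=1, x5=1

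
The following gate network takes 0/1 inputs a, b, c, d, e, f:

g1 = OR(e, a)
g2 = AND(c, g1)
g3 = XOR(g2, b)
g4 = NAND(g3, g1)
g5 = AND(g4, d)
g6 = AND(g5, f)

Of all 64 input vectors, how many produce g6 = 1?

10

g6 = AND(g5, f) must be 1, so both g5 = 1 and f = 1.
g5 = AND(g4, d) must be 1, so both g4 = 1 and d = 1.
g4 = NAND(g3, g1) must be 1, so at least one of g3, g1 is 0.
Enumerating the 64 input combinations, 10 give g6 = 1 and 54 give g6 = 0.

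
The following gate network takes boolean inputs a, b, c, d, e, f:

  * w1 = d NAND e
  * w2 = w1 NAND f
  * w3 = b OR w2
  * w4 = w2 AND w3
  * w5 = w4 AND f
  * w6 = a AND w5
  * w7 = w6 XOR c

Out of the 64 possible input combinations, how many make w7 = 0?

w7 = w6 XOR c must be 0, so w6 and c are equal.
Enumerating the 64 input combinations, 32 give w7 = 0 and 32 give w7 = 1.

32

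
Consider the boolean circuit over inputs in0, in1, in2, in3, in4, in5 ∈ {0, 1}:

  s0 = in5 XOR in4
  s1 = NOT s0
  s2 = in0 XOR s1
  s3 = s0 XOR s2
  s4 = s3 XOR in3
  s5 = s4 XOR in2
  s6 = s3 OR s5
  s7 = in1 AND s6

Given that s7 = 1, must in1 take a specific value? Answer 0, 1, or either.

s7 = in1 AND s6 must be 1, so both in1 = 1 and s6 = 1.
Every assignment with s7 = 1 has in1 = 1; there are 24 such assignment(s).

1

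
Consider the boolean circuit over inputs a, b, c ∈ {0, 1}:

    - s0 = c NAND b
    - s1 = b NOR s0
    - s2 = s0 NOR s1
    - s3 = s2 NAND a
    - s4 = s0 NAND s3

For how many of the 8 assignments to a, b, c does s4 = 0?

s4 = s0 NAND s3 must be 0, so both s0 = 1 and s3 = 1.
Satisfying assignments:
  a=0, b=0, c=0
  a=0, b=0, c=1
  a=0, b=1, c=0
  a=1, b=0, c=0
  a=1, b=0, c=1
  a=1, b=1, c=0

6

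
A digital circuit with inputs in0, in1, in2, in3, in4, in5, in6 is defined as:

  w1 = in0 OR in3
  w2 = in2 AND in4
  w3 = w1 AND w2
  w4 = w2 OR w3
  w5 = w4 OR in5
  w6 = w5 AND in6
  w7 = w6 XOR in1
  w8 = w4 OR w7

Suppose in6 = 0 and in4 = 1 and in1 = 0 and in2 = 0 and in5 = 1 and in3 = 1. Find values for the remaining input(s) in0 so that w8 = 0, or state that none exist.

Check with in6 = 0 and in4 = 1 and in1 = 0 and in2 = 0 and in5 = 1 and in3 = 1 and in0=0:
w1 = in0 OR in3 = 0 OR 1 = 1
w2 = in2 AND in4 = 0 AND 1 = 0
w3 = w1 AND w2 = 1 AND 0 = 0
w4 = w2 OR w3 = 0 OR 0 = 0
w5 = w4 OR in5 = 0 OR 1 = 1
w6 = w5 AND in6 = 1 AND 0 = 0
w7 = w6 XOR in1 = 0 XOR 0 = 0
w8 = w4 OR w7 = 0 OR 0 = 0
So w8 = 0.

in0=0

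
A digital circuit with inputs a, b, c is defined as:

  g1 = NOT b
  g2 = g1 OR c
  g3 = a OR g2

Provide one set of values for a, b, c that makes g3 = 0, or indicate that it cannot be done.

a=0 b=1 c=0

Check with a=0 b=1 c=0:
g1 = NOT b = NOT 1 = 0
g2 = g1 OR c = 0 OR 0 = 0
g3 = a OR g2 = 0 OR 0 = 0
So g3 = 0 as required.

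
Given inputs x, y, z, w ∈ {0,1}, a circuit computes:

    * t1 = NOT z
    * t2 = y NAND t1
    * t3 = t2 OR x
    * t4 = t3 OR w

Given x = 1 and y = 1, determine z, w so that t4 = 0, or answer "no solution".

no solution exists

With x = 1 and y = 1 fixed, none of the 4 settings of z, w give t4 = 0.
For example, with z=1, w=0:
t1 = NOT z = NOT 1 = 0
t2 = y NAND t1 = 1 NAND 0 = 1
t3 = t2 OR x = 1 OR 1 = 1
t4 = t3 OR w = 1 OR 0 = 1
giving t4 = 1 ≠ 0.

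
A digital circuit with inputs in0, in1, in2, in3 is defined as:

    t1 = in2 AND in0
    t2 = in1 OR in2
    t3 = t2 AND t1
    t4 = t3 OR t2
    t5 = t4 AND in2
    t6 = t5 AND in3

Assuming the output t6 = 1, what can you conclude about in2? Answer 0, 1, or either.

t6 = t5 AND in3 must be 1, so both t5 = 1 and in3 = 1.
t5 = t4 AND in2 must be 1, so both t4 = 1 and in2 = 1.
t4 = t3 OR t2 must be 1, so at least one of t3, t2 is 1.
Every assignment with t6 = 1 has in2 = 1; there are 4 such assignment(s).
  in0=0, in1=0, in2=1, in3=1
  in0=0, in1=1, in2=1, in3=1
  in0=1, in1=0, in2=1, in3=1
  in0=1, in1=1, in2=1, in3=1

1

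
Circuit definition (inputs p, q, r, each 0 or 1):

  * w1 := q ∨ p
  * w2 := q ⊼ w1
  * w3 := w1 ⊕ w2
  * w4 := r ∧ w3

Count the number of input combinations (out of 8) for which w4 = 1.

3

w4 = r ∧ w3 must be 1, so both r = 1 and w3 = 1.
w3 = w1 ⊕ w2 must be 1, so w1 and w2 differ.
Satisfying assignments:
  p=0, q=0, r=1
  p=0, q=1, r=1
  p=1, q=1, r=1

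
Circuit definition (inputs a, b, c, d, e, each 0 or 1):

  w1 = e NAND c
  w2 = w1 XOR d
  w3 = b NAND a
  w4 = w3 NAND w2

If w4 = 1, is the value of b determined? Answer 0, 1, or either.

either

Both values of b occur among assignments with w4 = 1:
  b=0: a=0, b=0, c=0, d=1, e=0
  b=1: a=0, b=1, c=0, d=1, e=0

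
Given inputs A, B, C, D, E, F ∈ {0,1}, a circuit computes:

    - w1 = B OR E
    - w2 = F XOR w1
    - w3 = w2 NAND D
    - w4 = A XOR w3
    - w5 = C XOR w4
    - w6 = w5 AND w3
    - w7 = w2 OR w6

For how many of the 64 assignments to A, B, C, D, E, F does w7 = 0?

16

w7 = w2 OR w6 must be 0, so both w2 = 0 and w6 = 0.
w2 = F XOR w1 must be 0, so F and w1 are equal.
w6 = w5 AND w3 must be 0, so at least one of w5, w3 is 0.
Enumerating the 64 input combinations, 16 give w7 = 0 and 48 give w7 = 1.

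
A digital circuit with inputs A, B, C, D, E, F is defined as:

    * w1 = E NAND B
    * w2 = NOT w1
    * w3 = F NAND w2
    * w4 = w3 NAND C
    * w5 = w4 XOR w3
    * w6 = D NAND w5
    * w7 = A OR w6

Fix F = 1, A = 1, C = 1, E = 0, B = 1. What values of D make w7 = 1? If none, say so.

D=1

w7 = A OR w6 must be 1, so at least one of A, w6 is 1.
Check with F = 1, A = 1, C = 1, E = 0, B = 1 and D=1:
w1 = E NAND B = 0 NAND 1 = 1
w2 = NOT w1 = NOT 1 = 0
w3 = F NAND w2 = 1 NAND 0 = 1
w4 = w3 NAND C = 1 NAND 1 = 0
w5 = w4 XOR w3 = 0 XOR 1 = 1
w6 = D NAND w5 = 1 NAND 1 = 0
w7 = A OR w6 = 1 OR 0 = 1
So w7 = 1.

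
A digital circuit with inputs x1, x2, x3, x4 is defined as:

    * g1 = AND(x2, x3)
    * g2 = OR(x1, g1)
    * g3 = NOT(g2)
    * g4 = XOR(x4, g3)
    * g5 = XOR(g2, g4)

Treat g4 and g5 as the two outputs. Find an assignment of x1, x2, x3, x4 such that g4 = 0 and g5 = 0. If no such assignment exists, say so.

Check with x1=0, x2=1, x3=0, x4=1:
g1 = AND(x2, x3) = AND(1, 0) = 0
g2 = OR(x1, g1) = OR(0, 0) = 0
g3 = NOT(g2) = NOT 0 = 1
g4 = XOR(x4, g3) = XOR(1, 1) = 0
g5 = XOR(g2, g4) = XOR(0, 0) = 0
So g4 = 0 and g5 = 0.

x1=0, x2=1, x3=0, x4=1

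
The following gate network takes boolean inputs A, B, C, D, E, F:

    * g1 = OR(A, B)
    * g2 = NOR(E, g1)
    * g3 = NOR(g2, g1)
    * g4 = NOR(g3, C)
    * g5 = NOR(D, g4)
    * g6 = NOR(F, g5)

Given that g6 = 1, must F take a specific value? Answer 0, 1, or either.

0

g6 = NOR(F, g5) must be 1, so both F = 0 and g5 = 0.
Every assignment with g6 = 1 has F = 0; there are 23 such assignment(s).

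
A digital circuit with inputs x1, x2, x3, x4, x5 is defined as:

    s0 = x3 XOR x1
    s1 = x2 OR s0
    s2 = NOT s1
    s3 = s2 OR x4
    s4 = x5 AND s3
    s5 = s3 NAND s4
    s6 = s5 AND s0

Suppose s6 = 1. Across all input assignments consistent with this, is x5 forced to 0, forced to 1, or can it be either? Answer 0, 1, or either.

Both values of x5 occur among assignments with s6 = 1:
  x5=0: x1=0, x2=0, x3=1, x4=0, x5=0
  x5=1: x1=0, x2=0, x3=1, x4=0, x5=1

either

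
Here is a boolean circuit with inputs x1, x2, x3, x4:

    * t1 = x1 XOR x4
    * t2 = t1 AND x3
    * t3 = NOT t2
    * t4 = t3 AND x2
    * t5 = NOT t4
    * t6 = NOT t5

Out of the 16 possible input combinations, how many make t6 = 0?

t6 = NOT t5 must be 0, so t5 = 1.
t5 = NOT t4 must be 1, so t4 = 0.
Enumerating the 16 input combinations, 10 give t6 = 0 and 6 give t6 = 1.

10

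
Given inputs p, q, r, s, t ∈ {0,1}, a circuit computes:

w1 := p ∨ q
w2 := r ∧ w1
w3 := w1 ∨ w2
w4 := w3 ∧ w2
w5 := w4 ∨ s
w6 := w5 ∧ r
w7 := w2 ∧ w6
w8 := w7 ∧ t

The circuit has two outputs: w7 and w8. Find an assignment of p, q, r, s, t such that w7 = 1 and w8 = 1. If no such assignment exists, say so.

p=0, q=1, r=1, s=0, t=1

Check with p=0, q=1, r=1, s=0, t=1:
w1 = p ∨ q = 0 ∨ 1 = 1
w2 = r ∧ w1 = 1 ∧ 1 = 1
w3 = w1 ∨ w2 = 1 ∨ 1 = 1
w4 = w3 ∧ w2 = 1 ∧ 1 = 1
w5 = w4 ∨ s = 1 ∨ 0 = 1
w6 = w5 ∧ r = 1 ∧ 1 = 1
w7 = w2 ∧ w6 = 1 ∧ 1 = 1
w8 = w7 ∧ t = 1 ∧ 1 = 1
So w7 = 1 and w8 = 1.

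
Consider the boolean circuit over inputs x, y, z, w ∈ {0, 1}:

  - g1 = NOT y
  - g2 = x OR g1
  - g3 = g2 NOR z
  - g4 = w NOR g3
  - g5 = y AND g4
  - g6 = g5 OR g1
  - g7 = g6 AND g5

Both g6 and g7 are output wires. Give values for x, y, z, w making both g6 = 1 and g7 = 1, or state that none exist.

x=1, y=1, z=0, w=0

Check with x=1, y=1, z=0, w=0:
g1 = NOT y = NOT 1 = 0
g2 = x OR g1 = 1 OR 0 = 1
g3 = g2 NOR z = 1 NOR 0 = 0
g4 = w NOR g3 = 0 NOR 0 = 1
g5 = y AND g4 = 1 AND 1 = 1
g6 = g5 OR g1 = 1 OR 0 = 1
g7 = g6 AND g5 = 1 AND 1 = 1
So g6 = 1 and g7 = 1.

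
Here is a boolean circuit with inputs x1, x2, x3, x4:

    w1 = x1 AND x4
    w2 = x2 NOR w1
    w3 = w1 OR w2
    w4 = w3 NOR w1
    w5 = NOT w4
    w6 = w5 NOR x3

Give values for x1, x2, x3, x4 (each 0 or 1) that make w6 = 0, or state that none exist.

Check with x1=1, x2=1, x3=0, x4=1:
w1 = x1 AND x4 = 1 AND 1 = 1
w2 = x2 NOR w1 = 1 NOR 1 = 0
w3 = w1 OR w2 = 1 OR 0 = 1
w4 = w3 NOR w1 = 1 NOR 1 = 0
w5 = NOT w4 = NOT 0 = 1
w6 = w5 NOR x3 = 1 NOR 0 = 0
So w6 = 0 as required.

x1=1, x2=1, x3=0, x4=1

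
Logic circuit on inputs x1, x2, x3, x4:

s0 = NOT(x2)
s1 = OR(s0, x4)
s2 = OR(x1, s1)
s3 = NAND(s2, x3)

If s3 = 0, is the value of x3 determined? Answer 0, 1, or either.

1

s3 = NAND(s2, x3) must be 0, so both s2 = 1 and x3 = 1.
s2 = OR(x1, s1) must be 1, so at least one of x1, s1 is 1.
Every assignment with s3 = 0 has x3 = 1; there are 7 such assignment(s).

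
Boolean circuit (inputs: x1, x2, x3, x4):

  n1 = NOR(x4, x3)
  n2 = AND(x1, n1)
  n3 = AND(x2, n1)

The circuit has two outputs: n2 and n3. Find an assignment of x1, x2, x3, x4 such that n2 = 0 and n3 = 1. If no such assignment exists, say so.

Check with x1=0, x2=1, x3=0, x4=0:
n1 = NOR(x4, x3) = NOR(0, 0) = 1
n2 = AND(x1, n1) = AND(0, 1) = 0
n3 = AND(x2, n1) = AND(1, 1) = 1
So n2 = 0 and n3 = 1.

x1=0, x2=1, x3=0, x4=0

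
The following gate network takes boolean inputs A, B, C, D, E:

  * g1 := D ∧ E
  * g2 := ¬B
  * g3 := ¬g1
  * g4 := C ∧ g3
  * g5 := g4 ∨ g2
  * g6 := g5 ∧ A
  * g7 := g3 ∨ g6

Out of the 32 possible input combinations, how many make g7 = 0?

6

g7 = g3 ∨ g6 must be 0, so both g3 = 0 and g6 = 0.
g3 = ¬g1 must be 0, so g1 = 1.
Enumerating the 32 input combinations, 6 give g7 = 0 and 26 give g7 = 1.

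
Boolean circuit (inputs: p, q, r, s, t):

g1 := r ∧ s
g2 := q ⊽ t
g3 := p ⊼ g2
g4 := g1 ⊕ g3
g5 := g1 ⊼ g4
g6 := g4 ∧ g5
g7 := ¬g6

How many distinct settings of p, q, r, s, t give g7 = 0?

21

g7 = ¬g6 must be 0, so g6 = 1.
Enumerating the 32 input combinations, 21 give g7 = 0 and 11 give g7 = 1.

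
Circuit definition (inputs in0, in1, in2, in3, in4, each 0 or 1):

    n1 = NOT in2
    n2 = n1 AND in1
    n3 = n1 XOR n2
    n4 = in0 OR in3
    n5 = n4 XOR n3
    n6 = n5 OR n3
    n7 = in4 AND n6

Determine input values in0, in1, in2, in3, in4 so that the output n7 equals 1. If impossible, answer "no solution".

in0=1, in1=1, in2=0, in3=0, in4=1

n7 = in4 AND n6 must be 1, so both in4 = 1 and n6 = 1.
n6 = n5 OR n3 must be 1, so at least one of n5, n3 is 1.
Check with in0=1, in1=1, in2=0, in3=0, in4=1:
n1 = NOT in2 = NOT 0 = 1
n2 = n1 AND in1 = 1 AND 1 = 1
n3 = n1 XOR n2 = 1 XOR 1 = 0
n4 = in0 OR in3 = 1 OR 0 = 1
n5 = n4 XOR n3 = 1 XOR 0 = 1
n6 = n5 OR n3 = 1 OR 0 = 1
n7 = in4 AND n6 = 1 AND 1 = 1
So n7 = 1 as required.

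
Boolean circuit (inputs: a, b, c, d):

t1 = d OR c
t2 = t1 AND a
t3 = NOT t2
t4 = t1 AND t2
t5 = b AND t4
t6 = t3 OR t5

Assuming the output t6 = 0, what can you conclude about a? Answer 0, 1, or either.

t6 = t3 OR t5 must be 0, so both t3 = 0 and t5 = 0.
t3 = NOT t2 must be 0, so t2 = 1.
t5 = b AND t4 must be 0, so at least one of b, t4 is 0.
Every assignment with t6 = 0 has a = 1; there are 3 such assignment(s).
  a=1, b=0, c=0, d=1
  a=1, b=0, c=1, d=0
  a=1, b=0, c=1, d=1

1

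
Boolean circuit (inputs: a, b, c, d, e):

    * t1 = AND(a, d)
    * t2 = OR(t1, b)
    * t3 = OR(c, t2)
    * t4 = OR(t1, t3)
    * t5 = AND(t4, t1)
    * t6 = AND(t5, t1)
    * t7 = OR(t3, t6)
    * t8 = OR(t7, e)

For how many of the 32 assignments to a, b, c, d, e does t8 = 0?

3

t8 = OR(t7, e) must be 0, so both t7 = 0 and e = 0.
t7 = OR(t3, t6) must be 0, so both t3 = 0 and t6 = 0.
t3 = OR(c, t2) must be 0, so both c = 0 and t2 = 0.
Enumerating the 32 input combinations, 3 give t8 = 0 and 29 give t8 = 1.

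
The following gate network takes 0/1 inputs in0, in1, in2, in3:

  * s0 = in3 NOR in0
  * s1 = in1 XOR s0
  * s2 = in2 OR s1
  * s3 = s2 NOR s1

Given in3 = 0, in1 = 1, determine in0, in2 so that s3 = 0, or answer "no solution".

in0=0, in2=1

s3 = s2 NOR s1 must be 0, so at least one of s2, s1 is 1.
Check with in3 = 0, in1 = 1 and in0=0, in2=1:
s0 = in3 NOR in0 = 0 NOR 0 = 1
s1 = in1 XOR s0 = 1 XOR 1 = 0
s2 = in2 OR s1 = 1 OR 0 = 1
s3 = s2 NOR s1 = 1 NOR 0 = 0
So s3 = 0.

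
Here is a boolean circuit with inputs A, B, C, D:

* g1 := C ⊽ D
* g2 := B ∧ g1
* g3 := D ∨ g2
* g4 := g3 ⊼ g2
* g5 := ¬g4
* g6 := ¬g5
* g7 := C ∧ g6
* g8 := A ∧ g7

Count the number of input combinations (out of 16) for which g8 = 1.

4

g8 = A ∧ g7 must be 1, so both A = 1 and g7 = 1.
g7 = C ∧ g6 must be 1, so both C = 1 and g6 = 1.
g6 = ¬g5 must be 1, so g5 = 0.
Satisfying assignments:
  A=1, B=0, C=1, D=0
  A=1, B=0, C=1, D=1
  A=1, B=1, C=1, D=0
  A=1, B=1, C=1, D=1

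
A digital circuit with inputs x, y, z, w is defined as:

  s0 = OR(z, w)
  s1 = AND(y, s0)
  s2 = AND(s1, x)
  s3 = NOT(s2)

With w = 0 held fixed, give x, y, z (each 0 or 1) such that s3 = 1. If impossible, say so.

s3 = NOT(s2) must be 1, so s2 = 0.
Check with w = 0 and x=1, y=0, z=1:
s0 = OR(z, w) = OR(1, 0) = 1
s1 = AND(y, s0) = AND(0, 1) = 0
s2 = AND(s1, x) = AND(0, 1) = 0
s3 = NOT(s2) = NOT 0 = 1
So s3 = 1.

x=1 y=0 z=1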